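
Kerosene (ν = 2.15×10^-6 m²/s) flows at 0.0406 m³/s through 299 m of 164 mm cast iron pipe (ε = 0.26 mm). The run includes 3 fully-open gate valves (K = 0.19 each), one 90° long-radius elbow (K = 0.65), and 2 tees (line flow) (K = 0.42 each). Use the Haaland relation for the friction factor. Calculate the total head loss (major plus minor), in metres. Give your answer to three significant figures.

V = 4Q/(πD²) = 1.922 m/s; V²/2g = 0.1883 m
Re = 1.47×10^5, ε/D = 0.00159 → f = 0.02331 (Haaland)
Major: h_f = f(L/D)·V²/2g = 0.02331·1823·0.1883 = 8.001 m
Minor: ΣK = 2.06; h_m = ΣK·V²/2g = 0.3879 m
Total H_L = 8.001 + 0.3879 = 8.389 m

H_L ≈ 8.39 m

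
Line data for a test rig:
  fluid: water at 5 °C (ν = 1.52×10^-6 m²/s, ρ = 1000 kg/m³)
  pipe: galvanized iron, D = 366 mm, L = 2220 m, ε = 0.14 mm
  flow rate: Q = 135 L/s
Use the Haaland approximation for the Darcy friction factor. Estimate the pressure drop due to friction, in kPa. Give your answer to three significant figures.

V = 4Q/(πD²) = 4·0.135/(π·0.366²) = 1.283 m/s
Re = VD/ν = 1.283·0.366/1.52×10^-6 = 3.09×10^5 → turbulent
ε/D = 0.14/366 = 3.83×10^-4
Haaland: f = 0.01732
h_f = f(L/D)V²/(2g) = 0.01732·(2220/0.366)·1.283²/(2·9.81) = 8.814 m
Δp = ρg·h_f = 1000·9.81·8.814 = 86.47 kPa

Δp ≈ 86.5 kPa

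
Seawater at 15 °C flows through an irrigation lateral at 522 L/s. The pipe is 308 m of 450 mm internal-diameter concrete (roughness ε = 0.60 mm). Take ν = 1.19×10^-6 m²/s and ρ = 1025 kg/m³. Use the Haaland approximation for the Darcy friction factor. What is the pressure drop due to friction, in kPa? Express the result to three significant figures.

V = 4Q/(πD²) = 4·0.522/(π·0.450²) = 3.282 m/s
Re = VD/ν = 3.282·0.450/1.19×10^-6 = 1.24×10^6 → turbulent
ε/D = 0.60/450 = 0.00133
Haaland: f = 0.02130
h_f = f(L/D)V²/(2g) = 0.02130·(308/0.450)·3.282²/(2·9.81) = 8.006 m
Δp = ρg·h_f = 1025·9.81·8.006 = 80.50 kPa

Δp ≈ 80.5 kPa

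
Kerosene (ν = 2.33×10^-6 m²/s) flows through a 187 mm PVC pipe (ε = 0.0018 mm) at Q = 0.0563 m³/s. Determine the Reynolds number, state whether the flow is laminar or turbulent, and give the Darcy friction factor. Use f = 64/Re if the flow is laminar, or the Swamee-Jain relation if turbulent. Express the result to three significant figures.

Re ≈ 1.65×10^5; turbulent; f ≈ 0.0162

V = 4Q/(πD²) = 2.050 m/s
Re = VD/ν = 2.050·0.187/2.33×10^-6 = 1.65×10^5
Re > 4000 → turbulent; ε/D = 9.63×10^-6
Swamee-Jain: f = 0.01622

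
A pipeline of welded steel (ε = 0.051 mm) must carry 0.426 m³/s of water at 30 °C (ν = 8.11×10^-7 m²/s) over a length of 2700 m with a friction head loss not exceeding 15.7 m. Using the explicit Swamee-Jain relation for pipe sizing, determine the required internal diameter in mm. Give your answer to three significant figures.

D ≈ 513 mm

Swamee-Jain (Type III): D = 0.66·[ε^1.25·(LQ²/(gh_f))^4.75 + ν·Q^9.4·(L/(gh_f))^5.2]^0.04
LQ²/(gh_f) = 3.181; L/(gh_f) = 17.53
Term 1 = ε^1.25·(…)^4.75 = 0.00105; Term 2 = ν·Q^9.4·(…)^5.2 = 7.82×10^-4
D = 0.66·(0.00105 + 7.82×10^-4)^0.04 = 0.5130 m = 513 mm
Check: V = 2.06 m/s, Re = 1.30×10^6, f = 0.01322, h_f = 15.1 m ≈ 15.7 m ✓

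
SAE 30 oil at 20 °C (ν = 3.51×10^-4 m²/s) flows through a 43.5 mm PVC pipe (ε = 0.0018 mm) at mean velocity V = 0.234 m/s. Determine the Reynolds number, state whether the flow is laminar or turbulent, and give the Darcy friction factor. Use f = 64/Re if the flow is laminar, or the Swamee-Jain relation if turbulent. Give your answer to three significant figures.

Re ≈ 29.0; laminar; f = 64/Re ≈ 2.21

Re = VD/ν = 0.2340·0.0435/3.51×10^-4 = 29.0
Re < 2300 → laminar → f = 64/Re = 2.207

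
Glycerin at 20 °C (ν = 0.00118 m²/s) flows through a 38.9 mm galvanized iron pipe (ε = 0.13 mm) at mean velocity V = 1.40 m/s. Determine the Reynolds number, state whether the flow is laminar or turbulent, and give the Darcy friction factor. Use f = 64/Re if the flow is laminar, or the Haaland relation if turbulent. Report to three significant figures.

Re ≈ 46.2; laminar; f = 64/Re ≈ 1.39

Re = VD/ν = 1.400·0.0389/0.00118 = 46.2
Re < 2300 → laminar → f = 64/Re = 1.387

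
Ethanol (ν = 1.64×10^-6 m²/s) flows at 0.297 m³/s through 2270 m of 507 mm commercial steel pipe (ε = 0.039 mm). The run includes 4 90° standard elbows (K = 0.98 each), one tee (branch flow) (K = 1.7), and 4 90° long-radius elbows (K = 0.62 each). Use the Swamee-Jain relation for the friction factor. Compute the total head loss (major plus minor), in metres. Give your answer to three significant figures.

V = 4Q/(πD²) = 1.471 m/s; V²/2g = 0.1103 m
Re = 4.55×10^5, ε/D = 7.69×10^-5 → f = 0.01436 (Swamee-Jain)
Major: h_f = f(L/D)·V²/2g = 0.01436·4477·0.1103 = 7.092 m
Minor: ΣK = 8.10; h_m = ΣK·V²/2g = 0.8935 m
Total H_L = 7.092 + 0.8935 = 7.986 m

H_L ≈ 7.99 m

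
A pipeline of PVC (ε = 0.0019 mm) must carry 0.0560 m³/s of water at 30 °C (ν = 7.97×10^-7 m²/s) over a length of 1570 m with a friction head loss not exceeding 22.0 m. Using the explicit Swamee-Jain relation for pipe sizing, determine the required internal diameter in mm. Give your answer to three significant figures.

D ≈ 193 mm

Swamee-Jain (Type III): D = 0.66·[ε^1.25·(LQ²/(gh_f))^4.75 + ν·Q^9.4·(L/(gh_f))^5.2]^0.04
LQ²/(gh_f) = 0.02281; L/(gh_f) = 7.275
Term 1 = ε^1.25·(…)^4.75 = 1.12×10^-15; Term 2 = ν·Q^9.4·(…)^5.2 = 4.13×10^-14
D = 0.66·(1.12×10^-15 + 4.13×10^-14)^0.04 = 0.1926 m = 193 mm
Check: V = 1.92 m/s, Re = 4.65×10^5, f = 0.01342, h_f = 20.6 m ≈ 22.0 m ✓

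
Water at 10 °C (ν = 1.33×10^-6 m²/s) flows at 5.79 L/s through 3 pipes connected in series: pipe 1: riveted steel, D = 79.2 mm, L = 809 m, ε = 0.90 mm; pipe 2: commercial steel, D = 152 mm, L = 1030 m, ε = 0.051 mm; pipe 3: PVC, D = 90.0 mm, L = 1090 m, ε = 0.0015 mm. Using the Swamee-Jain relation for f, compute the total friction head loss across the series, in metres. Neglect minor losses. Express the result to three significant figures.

H ≈ 40.3 m

Pipe 1: V = 1.175 m/s, Re = 7.00×10^4, ε/D = 0.0114, f = 0.04069, h_1 = f(L/D)V²/2g = 29.26 m
Pipe 2: V = 0.3191 m/s, Re = 3.65×10^4, ε/D = 3.36×10^-4, f = 0.02342, h_2 = f(L/D)V²/2g = 0.8236 m
Pipe 3: V = 0.9101 m/s, Re = 6.16×10^4, ε/D = 1.67×10^-5, f = 0.01990, h_3 = f(L/D)V²/2g = 10.17 m
Series → Q common, losses add: H = Σh = 40.26 m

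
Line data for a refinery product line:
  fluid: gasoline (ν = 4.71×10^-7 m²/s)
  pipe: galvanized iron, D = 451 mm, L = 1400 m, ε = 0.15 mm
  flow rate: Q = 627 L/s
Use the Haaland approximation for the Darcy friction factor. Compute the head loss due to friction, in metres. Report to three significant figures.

V = 4Q/(πD²) = 4·0.627/(π·0.451²) = 3.925 m/s
Re = VD/ν = 3.925·0.451/4.71×10^-7 = 3.76×10^6 → turbulent
ε/D = 0.15/451 = 3.33×10^-4
Haaland: f = 0.01547
h_f = f(L/D)V²/(2g) = 0.01547·(1400/0.451)·3.925²/(2·9.81) = 37.69 m

h_f ≈ 37.7 m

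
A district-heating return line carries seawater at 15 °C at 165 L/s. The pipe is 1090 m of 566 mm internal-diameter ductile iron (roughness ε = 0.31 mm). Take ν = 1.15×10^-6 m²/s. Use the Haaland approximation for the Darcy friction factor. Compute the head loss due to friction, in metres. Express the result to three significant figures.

h_f ≈ 0.771 m

V = 4Q/(πD²) = 4·0.165/(π·0.566²) = 0.6558 m/s
Re = VD/ν = 0.6558·0.566/1.15×10^-6 = 3.23×10^5 → turbulent
ε/D = 0.31/566 = 5.48×10^-4
Haaland: f = 0.01826
h_f = f(L/D)V²/(2g) = 0.01826·(1090/0.566)·0.6558²/(2·9.81) = 0.7710 m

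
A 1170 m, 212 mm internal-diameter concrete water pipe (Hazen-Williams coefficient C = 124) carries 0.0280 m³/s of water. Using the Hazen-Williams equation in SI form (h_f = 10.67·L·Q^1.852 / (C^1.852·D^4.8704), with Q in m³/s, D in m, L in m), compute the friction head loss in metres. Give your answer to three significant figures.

h_f ≈ 4.21 m

h_f = 10.67·1170·0.0280^1.852 / (124^1.852·0.212^4.8704) = 4.212 m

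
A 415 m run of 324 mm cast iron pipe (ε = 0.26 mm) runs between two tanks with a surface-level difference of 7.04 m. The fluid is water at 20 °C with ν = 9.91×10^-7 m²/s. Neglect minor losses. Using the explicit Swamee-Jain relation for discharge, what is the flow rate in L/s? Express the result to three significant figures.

Swamee-Jain (Type II): Q = -0.965·√(gD⁵h_f/L)·ln[ε/(3.7D) + √(3.17ν²L/(gD³h_f))]
√(gD⁵h_f/L) = √(9.81·0.324⁵·7.04/415) = 0.02438
ε/(3.7D) = 2.17×10^-4; √(3.17ν²L/(gD³h_f)) = 2.35×10^-5
Q = -0.965·0.02438·ln(2.403×10^-4) = 0.1960 m³/s
Check: V = 2.38 m/s, Re = 7.77×10^5, f = 0.01918, h_f = 7.08 m ≈ 7.04 m ✓

Q ≈ 196 L/s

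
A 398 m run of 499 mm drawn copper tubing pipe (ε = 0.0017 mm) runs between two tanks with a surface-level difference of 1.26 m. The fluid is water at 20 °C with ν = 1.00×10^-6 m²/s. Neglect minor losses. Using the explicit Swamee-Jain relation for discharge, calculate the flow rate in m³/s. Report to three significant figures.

Swamee-Jain (Type II): Q = -0.965·√(gD⁵h_f/L)·ln[ε/(3.7D) + √(3.17ν²L/(gD³h_f))]
√(gD⁵h_f/L) = √(9.81·0.499⁵·1.26/398) = 0.03100
ε/(3.7D) = 9.21×10^-7; √(3.17ν²L/(gD³h_f)) = 2.87×10^-5
Q = -0.965·0.03100·ln(2.958×10^-5) = 0.3119 m³/s
Check: V = 1.60 m/s, Re = 7.96×10^5, f = 0.01214, h_f = 1.26 m ≈ 1.26 m ✓

Q ≈ 0.312 m³/s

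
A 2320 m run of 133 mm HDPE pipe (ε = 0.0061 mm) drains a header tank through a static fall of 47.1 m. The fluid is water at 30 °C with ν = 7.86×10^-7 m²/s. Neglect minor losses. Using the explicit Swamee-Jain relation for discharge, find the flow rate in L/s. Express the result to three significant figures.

Swamee-Jain (Type II): Q = -0.965·√(gD⁵h_f/L)·ln[ε/(3.7D) + √(3.17ν²L/(gD³h_f))]
√(gD⁵h_f/L) = √(9.81·0.133⁵·47.1/2320) = 0.002879
ε/(3.7D) = 1.24×10^-5; √(3.17ν²L/(gD³h_f)) = 6.47×10^-5
Q = -0.965·0.002879·ln(7.705×10^-5) = 0.02631 m³/s
Check: V = 1.89 m/s, Re = 3.20×10^5, f = 0.01474, h_f = 47.0 m ≈ 47.1 m ✓

Q ≈ 26.3 L/s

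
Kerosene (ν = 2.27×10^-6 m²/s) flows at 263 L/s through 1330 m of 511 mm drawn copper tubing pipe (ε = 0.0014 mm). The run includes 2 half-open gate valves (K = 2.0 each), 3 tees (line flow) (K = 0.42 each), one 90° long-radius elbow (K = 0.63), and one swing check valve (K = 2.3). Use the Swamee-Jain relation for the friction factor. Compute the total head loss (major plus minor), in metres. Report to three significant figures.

V = 4Q/(πD²) = 1.282 m/s; V²/2g = 0.08382 m
Re = 2.89×10^5, ε/D = 2.74×10^-6 → f = 0.01451 (Swamee-Jain)
Major: h_f = f(L/D)·V²/2g = 0.01451·2603·0.08382 = 3.165 m
Minor: ΣK = 8.19; h_m = ΣK·V²/2g = 0.6865 m
Total H_L = 3.165 + 0.6865 = 3.852 m

H_L ≈ 3.85 m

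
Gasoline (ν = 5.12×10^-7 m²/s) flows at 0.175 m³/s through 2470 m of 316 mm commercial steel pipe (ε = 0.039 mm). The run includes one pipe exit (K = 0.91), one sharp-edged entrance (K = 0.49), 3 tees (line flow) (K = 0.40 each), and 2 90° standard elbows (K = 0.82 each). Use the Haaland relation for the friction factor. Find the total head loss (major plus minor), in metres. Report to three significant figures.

H_L ≈ 27.6 m

V = 4Q/(πD²) = 2.231 m/s; V²/2g = 0.2538 m
Re = 1.38×10^6, ε/D = 1.23×10^-4 → f = 0.01338 (Haaland)
Major: h_f = f(L/D)·V²/2g = 0.01338·7816·0.2538 = 26.54 m
Minor: ΣK = 4.24; h_m = ΣK·V²/2g = 1.076 m
Total H_L = 26.54 + 1.076 = 27.62 m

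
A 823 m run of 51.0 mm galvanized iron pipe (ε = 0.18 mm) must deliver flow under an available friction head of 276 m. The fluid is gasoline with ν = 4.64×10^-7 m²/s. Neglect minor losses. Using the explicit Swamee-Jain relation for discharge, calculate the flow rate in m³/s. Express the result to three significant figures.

Swamee-Jain (Type II): Q = -0.965·√(gD⁵h_f/L)·ln[ε/(3.7D) + √(3.17ν²L/(gD³h_f))]
√(gD⁵h_f/L) = √(9.81·0.0510⁵·276/823) = 0.001065
ε/(3.7D) = 9.54×10^-4; √(3.17ν²L/(gD³h_f)) = 3.95×10^-5
Q = -0.965·0.001065·ln(9.934×10^-4) = 0.007109 m³/s
Check: V = 3.48 m/s, Re = 3.82×10^5, f = 0.02784, h_f = 277 m ≈ 276 m ✓

Q ≈ 0.00711 m³/s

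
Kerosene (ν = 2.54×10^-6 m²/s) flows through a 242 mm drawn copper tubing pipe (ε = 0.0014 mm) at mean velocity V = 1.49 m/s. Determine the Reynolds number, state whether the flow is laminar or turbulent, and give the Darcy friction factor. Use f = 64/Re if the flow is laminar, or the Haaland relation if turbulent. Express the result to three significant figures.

Re ≈ 1.42×10^5; turbulent; f ≈ 0.0166

Re = VD/ν = 1.490·0.242/2.54×10^-6 = 1.42×10^5
Re > 4000 → turbulent; ε/D = 5.79×10^-6
Haaland: f = 0.01661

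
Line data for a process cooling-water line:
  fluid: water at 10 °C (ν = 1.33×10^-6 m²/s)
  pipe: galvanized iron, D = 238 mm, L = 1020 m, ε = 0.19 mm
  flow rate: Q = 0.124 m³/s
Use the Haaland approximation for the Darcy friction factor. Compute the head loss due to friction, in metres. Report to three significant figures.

V = 4Q/(πD²) = 4·0.124/(π·0.238²) = 2.787 m/s
Re = VD/ν = 2.787·0.238/1.33×10^-6 = 4.99×10^5 → turbulent
ε/D = 0.19/238 = 7.98×10^-4
Haaland: f = 0.01925
h_f = f(L/D)V²/(2g) = 0.01925·(1020/0.238)·2.787²/(2·9.81) = 32.67 m

h_f ≈ 32.7 m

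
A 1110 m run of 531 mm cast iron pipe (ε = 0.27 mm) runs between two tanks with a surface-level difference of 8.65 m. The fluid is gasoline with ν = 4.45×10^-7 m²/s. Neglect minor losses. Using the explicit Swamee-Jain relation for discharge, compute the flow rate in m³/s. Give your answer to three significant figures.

Swamee-Jain (Type II): Q = -0.965·√(gD⁵h_f/L)·ln[ε/(3.7D) + √(3.17ν²L/(gD³h_f))]
√(gD⁵h_f/L) = √(9.81·0.531⁵·8.65/1110) = 0.05681
ε/(3.7D) = 1.37×10^-4; √(3.17ν²L/(gD³h_f)) = 7.41×10^-6
Q = -0.965·0.05681·ln(1.448×10^-4) = 0.4846 m³/s
Check: V = 2.19 m/s, Re = 2.61×10^6, f = 0.01702, h_f = 8.68 m ≈ 8.65 m ✓

Q ≈ 0.485 m³/s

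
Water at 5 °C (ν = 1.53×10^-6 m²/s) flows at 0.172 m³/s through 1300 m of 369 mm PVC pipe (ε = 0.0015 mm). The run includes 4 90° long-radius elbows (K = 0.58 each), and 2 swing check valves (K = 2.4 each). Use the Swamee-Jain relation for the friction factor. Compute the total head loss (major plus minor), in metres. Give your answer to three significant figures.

V = 4Q/(πD²) = 1.608 m/s; V²/2g = 0.1318 m
Re = 3.88×10^5, ε/D = 4.07×10^-6 → f = 0.01376 (Swamee-Jain)
Major: h_f = f(L/D)·V²/2g = 0.01376·3523·0.1318 = 6.393 m
Minor: ΣK = 7.12; h_m = ΣK·V²/2g = 0.9388 m
Total H_L = 6.393 + 0.9388 = 7.331 m

H_L ≈ 7.33 m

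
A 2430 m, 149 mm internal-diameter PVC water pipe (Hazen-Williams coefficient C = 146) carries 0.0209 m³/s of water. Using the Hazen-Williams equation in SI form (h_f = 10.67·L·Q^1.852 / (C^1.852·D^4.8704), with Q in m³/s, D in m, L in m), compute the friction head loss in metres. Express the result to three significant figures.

h_f = 10.67·2430·0.0209^1.852 / (146^1.852·0.149^4.8704) = 20.95 m

h_f ≈ 21.0 m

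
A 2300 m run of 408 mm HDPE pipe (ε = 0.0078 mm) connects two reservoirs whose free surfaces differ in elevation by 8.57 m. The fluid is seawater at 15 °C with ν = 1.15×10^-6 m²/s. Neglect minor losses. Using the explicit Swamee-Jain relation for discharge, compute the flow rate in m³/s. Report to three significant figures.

Swamee-Jain (Type II): Q = -0.965·√(gD⁵h_f/L)·ln[ε/(3.7D) + √(3.17ν²L/(gD³h_f))]
√(gD⁵h_f/L) = √(9.81·0.408⁵·8.57/2300) = 0.02033
ε/(3.7D) = 5.17×10^-6; √(3.17ν²L/(gD³h_f)) = 4.11×10^-5
Q = -0.965·0.02033·ln(4.626×10^-5) = 0.1958 m³/s
Check: V = 1.50 m/s, Re = 5.31×10^5, f = 0.01326, h_f = 8.55 m ≈ 8.57 m ✓

Q ≈ 0.196 m³/s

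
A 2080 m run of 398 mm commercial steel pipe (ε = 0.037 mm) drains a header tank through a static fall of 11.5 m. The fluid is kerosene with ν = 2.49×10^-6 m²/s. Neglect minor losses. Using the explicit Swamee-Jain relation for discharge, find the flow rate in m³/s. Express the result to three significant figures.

Swamee-Jain (Type II): Q = -0.965·√(gD⁵h_f/L)·ln[ε/(3.7D) + √(3.17ν²L/(gD³h_f))]
√(gD⁵h_f/L) = √(9.81·0.398⁵·11.5/2080) = 0.02327
ε/(3.7D) = 2.51×10^-5; √(3.17ν²L/(gD³h_f)) = 7.58×10^-5
Q = -0.965·0.02327·ln(1.009×10^-4) = 0.2066 m³/s
Check: V = 1.66 m/s, Re = 2.65×10^5, f = 0.01564, h_f = 11.5 m ≈ 11.5 m ✓

Q ≈ 0.207 m³/s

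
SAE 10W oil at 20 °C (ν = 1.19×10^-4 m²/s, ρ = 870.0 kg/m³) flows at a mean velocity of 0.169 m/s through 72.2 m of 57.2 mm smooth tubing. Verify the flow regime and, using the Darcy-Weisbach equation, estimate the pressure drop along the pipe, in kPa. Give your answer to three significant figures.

Re = VD/ν = 0.169·0.05720/1.19×10^-4 = 81.2 → laminar (Re < 2300)
f = 64/Re = 0.7879
h_f = f(L/D)V²/(2g) = 0.7879·(72.2/0.05720)·0.169²/(2·9.81) = 1.448 m
Δp = ρg·h_f = 870.0·9.81·1.448 = 12.36 kPa

Δp ≈ 12.4 kPa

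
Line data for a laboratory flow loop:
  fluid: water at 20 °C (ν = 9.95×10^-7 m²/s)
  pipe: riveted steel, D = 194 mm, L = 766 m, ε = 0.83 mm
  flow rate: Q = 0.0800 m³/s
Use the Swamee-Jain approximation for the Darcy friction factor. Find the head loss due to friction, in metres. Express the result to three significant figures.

V = 4Q/(πD²) = 4·0.0800/(π·0.194²) = 2.706 m/s
Re = VD/ν = 2.706·0.194/9.95×10^-7 = 5.28×10^5 → turbulent
ε/D = 0.83/194 = 0.00428
Swamee-Jain: f = 0.02928
h_f = f(L/D)V²/(2g) = 0.02928·(766/0.194)·2.706²/(2·9.81) = 43.16 m

h_f ≈ 43.2 m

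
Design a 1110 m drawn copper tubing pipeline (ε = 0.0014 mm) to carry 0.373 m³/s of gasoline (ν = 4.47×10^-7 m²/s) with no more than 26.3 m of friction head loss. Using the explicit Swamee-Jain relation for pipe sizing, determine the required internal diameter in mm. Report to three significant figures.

Swamee-Jain (Type III): D = 0.66·[ε^1.25·(LQ²/(gh_f))^4.75 + ν·Q^9.4·(L/(gh_f))^5.2]^0.04
LQ²/(gh_f) = 0.5986; L/(gh_f) = 4.302
Term 1 = ε^1.25·(…)^4.75 = 4.21×10^-9; Term 2 = ν·Q^9.4·(…)^5.2 = 8.31×10^-8
D = 0.66·(4.21×10^-9 + 8.31×10^-8)^0.04 = 0.3445 m = 344 mm
Check: V = 4.00 m/s, Re = 3.08×10^6, f = 0.009892, h_f = 26.0 m ≈ 26.3 m ✓

D ≈ 344 mm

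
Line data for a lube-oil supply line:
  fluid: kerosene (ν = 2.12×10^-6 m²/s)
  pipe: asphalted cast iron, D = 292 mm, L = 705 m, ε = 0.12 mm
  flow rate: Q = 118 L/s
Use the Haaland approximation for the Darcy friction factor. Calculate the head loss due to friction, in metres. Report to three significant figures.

V = 4Q/(πD²) = 4·0.118/(π·0.292²) = 1.762 m/s
Re = VD/ν = 1.762·0.292/2.12×10^-6 = 2.43×10^5 → turbulent
ε/D = 0.12/292 = 4.11×10^-4
Haaland: f = 0.01784
h_f = f(L/D)V²/(2g) = 0.01784·(705/0.292)·1.762²/(2·9.81) = 6.815 m

h_f ≈ 6.82 m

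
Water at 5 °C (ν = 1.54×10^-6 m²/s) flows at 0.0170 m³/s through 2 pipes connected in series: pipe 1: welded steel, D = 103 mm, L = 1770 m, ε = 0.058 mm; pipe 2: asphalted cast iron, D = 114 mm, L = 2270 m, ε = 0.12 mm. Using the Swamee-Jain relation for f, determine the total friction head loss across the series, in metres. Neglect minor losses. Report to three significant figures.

Pipe 1: V = 2.040 m/s, Re = 1.36×10^5, ε/D = 5.63×10^-4, f = 0.01997, h_1 = f(L/D)V²/2g = 72.80 m
Pipe 2: V = 1.666 m/s, Re = 1.23×10^5, ε/D = 0.00105, f = 0.02212, h_2 = f(L/D)V²/2g = 62.28 m
Series → Q common, losses add: H = Σh = 135.1 m

H ≈ 135 m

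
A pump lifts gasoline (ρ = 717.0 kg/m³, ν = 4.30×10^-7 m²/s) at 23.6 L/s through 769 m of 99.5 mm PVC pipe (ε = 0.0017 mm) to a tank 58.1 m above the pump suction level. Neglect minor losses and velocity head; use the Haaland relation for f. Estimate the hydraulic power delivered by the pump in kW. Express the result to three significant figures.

V = 4Q/(πD²) = 3.035 m/s; Re = 7.02×10^5; ε/D = 1.71×10^-5; f = 0.01256
h_f = f(L/D)V²/2g = 45.56 m
Total head H = z + h_f = 58.1 + 45.56 = 103.7 m
P_hyd = ρgQH = 717.0·9.81·0.0236·103.7 = 17.21 kW

P_hyd ≈ 17.2 kW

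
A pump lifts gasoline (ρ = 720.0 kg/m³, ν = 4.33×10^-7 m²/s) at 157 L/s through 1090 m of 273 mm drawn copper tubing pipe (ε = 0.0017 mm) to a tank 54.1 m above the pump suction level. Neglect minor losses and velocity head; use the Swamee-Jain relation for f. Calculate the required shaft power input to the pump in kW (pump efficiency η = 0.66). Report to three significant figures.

P_shaft ≈ 118 kW

V = 4Q/(πD²) = 2.682 m/s; Re = 1.69×10^6; ε/D = 6.23×10^-6; f = 0.01086
h_f = f(L/D)V²/2g = 15.90 m
Total head H = z + h_f = 54.1 + 15.90 = 70.00 m
P_hyd = ρgQH = 720.0·9.81·0.157·70.00 = 77.62 kW
P_shaft = P_hyd/η = 77.62/0.66 = 117.6 kW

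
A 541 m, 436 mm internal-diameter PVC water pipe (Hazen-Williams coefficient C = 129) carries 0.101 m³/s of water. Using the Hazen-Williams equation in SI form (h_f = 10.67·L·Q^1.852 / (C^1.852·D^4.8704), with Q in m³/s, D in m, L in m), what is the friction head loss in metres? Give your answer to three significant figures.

h_f = 10.67·541·0.101^1.852 / (129^1.852·0.436^4.8704) = 0.5813 m

h_f ≈ 0.581 m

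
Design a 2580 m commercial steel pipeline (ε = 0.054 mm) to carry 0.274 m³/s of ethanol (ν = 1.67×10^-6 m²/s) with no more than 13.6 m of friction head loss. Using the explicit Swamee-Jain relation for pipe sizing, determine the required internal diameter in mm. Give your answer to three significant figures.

Swamee-Jain (Type III): D = 0.66·[ε^1.25·(LQ²/(gh_f))^4.75 + ν·Q^9.4·(L/(gh_f))^5.2]^0.04
LQ²/(gh_f) = 1.452; L/(gh_f) = 19.34
Term 1 = ε^1.25·(…)^4.75 = 2.72×10^-5; Term 2 = ν·Q^9.4·(…)^5.2 = 4.24×10^-5
D = 0.66·(2.72×10^-5 + 4.24×10^-5)^0.04 = 0.4500 m = 450 mm
Check: V = 1.72 m/s, Re = 4.64×10^5, f = 0.01482, h_f = 12.8 m ≈ 13.6 m ✓

D ≈ 450 mm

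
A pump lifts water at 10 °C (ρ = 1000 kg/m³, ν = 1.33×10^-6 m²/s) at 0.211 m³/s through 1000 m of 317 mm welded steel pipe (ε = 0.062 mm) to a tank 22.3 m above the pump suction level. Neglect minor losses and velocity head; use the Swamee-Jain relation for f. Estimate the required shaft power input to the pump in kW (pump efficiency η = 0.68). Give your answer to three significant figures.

P_shaft ≈ 121 kW

V = 4Q/(πD²) = 2.673 m/s; Re = 6.37×10^5; ε/D = 1.96×10^-4; f = 0.01517
h_f = f(L/D)V²/2g = 17.43 m
Total head H = z + h_f = 22.3 + 17.43 = 39.73 m
P_hyd = ρgQH = 1000·9.81·0.211·39.73 = 82.24 kW
P_shaft = P_hyd/η = 82.24/0.68 = 120.9 kW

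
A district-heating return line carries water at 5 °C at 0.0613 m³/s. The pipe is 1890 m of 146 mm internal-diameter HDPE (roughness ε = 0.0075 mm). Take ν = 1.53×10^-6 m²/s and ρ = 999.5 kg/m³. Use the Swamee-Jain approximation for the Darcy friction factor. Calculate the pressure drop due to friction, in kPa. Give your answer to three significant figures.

Δp ≈ 1270 kPa

V = 4Q/(πD²) = 4·0.0613/(π·0.146²) = 3.662 m/s
Re = VD/ν = 3.662·0.146/1.53×10^-6 = 3.49×10^5 → turbulent
ε/D = 0.0075/146 = 5.14×10^-5
Swamee-Jain: f = 0.01460
h_f = f(L/D)V²/(2g) = 0.01460·(1890/0.146)·3.662²/(2·9.81) = 129.1 m
Δp = ρg·h_f = 999.5·9.81·129.1 = 1266 kPa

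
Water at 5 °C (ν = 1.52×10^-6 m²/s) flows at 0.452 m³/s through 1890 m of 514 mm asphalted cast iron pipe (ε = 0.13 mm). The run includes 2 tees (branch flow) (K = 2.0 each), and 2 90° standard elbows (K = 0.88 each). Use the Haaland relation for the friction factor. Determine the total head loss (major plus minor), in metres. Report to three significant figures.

V = 4Q/(πD²) = 2.178 m/s; V²/2g = 0.2418 m
Re = 7.37×10^5, ε/D = 2.53×10^-4 → f = 0.01538 (Haaland)
Major: h_f = f(L/D)·V²/2g = 0.01538·3677·0.2418 = 13.68 m
Minor: ΣK = 5.76; h_m = ΣK·V²/2g = 1.393 m
Total H_L = 13.68 + 1.393 = 15.07 m

H_L ≈ 15.1 m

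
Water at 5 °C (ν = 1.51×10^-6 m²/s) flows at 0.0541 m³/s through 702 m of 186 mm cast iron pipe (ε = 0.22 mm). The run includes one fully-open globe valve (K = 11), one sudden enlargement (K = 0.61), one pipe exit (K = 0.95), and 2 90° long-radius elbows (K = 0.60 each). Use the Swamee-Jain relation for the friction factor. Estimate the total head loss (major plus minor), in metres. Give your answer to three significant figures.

V = 4Q/(πD²) = 1.991 m/s; V²/2g = 0.2021 m
Re = 2.45×10^5, ε/D = 0.00118 → f = 0.02166 (Swamee-Jain)
Major: h_f = f(L/D)·V²/2g = 0.02166·3774·0.2021 = 16.52 m
Minor: ΣK = 13.8; h_m = ΣK·V²/2g = 2.780 m
Total H_L = 16.52 + 2.780 = 19.30 m

H_L ≈ 19.3 m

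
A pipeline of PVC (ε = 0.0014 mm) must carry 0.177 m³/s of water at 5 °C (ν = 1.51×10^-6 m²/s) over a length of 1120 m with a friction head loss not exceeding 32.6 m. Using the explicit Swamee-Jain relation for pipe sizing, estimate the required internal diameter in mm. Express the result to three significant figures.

D ≈ 261 mm

Swamee-Jain (Type III): D = 0.66·[ε^1.25·(LQ²/(gh_f))^4.75 + ν·Q^9.4·(L/(gh_f))^5.2]^0.04
LQ²/(gh_f) = 0.1097; L/(gh_f) = 3.502
Term 1 = ε^1.25·(…)^4.75 = 1.33×10^-12; Term 2 = ν·Q^9.4·(…)^5.2 = 8.72×10^-11
D = 0.66·(1.33×10^-12 + 8.72×10^-11)^0.04 = 0.2615 m = 261 mm
Check: V = 3.30 m/s, Re = 5.71×10^5, f = 0.01288, h_f = 30.6 m ≈ 32.6 m ✓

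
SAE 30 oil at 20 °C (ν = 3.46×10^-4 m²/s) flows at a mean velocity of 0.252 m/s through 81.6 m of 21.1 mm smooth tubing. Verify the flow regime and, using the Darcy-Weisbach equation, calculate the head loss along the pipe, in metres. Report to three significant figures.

Re = VD/ν = 0.252·0.02110/3.46×10^-4 = 15.4 → laminar (Re < 2300)
f = 64/Re = 4.165
h_f = f(L/D)V²/(2g) = 4.165·(81.6/0.02110)·0.252²/(2·9.81) = 52.13 m

h_f ≈ 52.1 m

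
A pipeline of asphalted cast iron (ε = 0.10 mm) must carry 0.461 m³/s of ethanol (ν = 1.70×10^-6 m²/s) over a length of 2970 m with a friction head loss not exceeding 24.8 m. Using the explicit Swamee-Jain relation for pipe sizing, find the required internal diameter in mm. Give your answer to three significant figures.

D ≈ 508 mm

Swamee-Jain (Type III): D = 0.66·[ε^1.25·(LQ²/(gh_f))^4.75 + ν·Q^9.4·(L/(gh_f))^5.2]^0.04
LQ²/(gh_f) = 2.594; L/(gh_f) = 12.21
Term 1 = ε^1.25·(…)^4.75 = 9.26×10^-4; Term 2 = ν·Q^9.4·(…)^5.2 = 5.24×10^-4
D = 0.66·(9.26×10^-4 + 5.24×10^-4)^0.04 = 0.5082 m = 508 mm
Check: V = 2.27 m/s, Re = 6.79×10^5, f = 0.01511, h_f = 23.3 m ≈ 24.8 m ✓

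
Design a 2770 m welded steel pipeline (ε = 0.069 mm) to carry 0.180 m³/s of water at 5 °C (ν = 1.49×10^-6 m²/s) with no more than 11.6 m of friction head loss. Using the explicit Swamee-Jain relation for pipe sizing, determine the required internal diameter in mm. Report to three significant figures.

Swamee-Jain (Type III): D = 0.66·[ε^1.25·(LQ²/(gh_f))^4.75 + ν·Q^9.4·(L/(gh_f))^5.2]^0.04
LQ²/(gh_f) = 0.7887; L/(gh_f) = 24.34
Term 1 = ε^1.25·(…)^4.75 = 2.04×10^-6; Term 2 = ν·Q^9.4·(…)^5.2 = 2.41×10^-6
D = 0.66·(2.04×10^-6 + 2.41×10^-6)^0.04 = 0.4031 m = 403 mm
Check: V = 1.41 m/s, Re = 3.82×10^5, f = 0.01565, h_f = 10.9 m ≈ 11.6 m ✓

D ≈ 403 mm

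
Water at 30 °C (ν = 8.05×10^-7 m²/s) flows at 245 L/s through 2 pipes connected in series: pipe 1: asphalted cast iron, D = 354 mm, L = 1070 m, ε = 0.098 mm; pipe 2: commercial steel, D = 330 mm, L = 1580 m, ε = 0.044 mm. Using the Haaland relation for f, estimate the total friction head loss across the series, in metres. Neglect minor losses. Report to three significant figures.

Pipe 1: V = 2.489 m/s, Re = 1.09×10^6, ε/D = 2.77×10^-4, f = 0.01533, h_1 = f(L/D)V²/2g = 14.64 m
Pipe 2: V = 2.864 m/s, Re = 1.17×10^6, ε/D = 1.33×10^-4, f = 0.01365, h_2 = f(L/D)V²/2g = 27.33 m
Series → Q common, losses add: H = Σh = 41.97 m

H ≈ 42.0 m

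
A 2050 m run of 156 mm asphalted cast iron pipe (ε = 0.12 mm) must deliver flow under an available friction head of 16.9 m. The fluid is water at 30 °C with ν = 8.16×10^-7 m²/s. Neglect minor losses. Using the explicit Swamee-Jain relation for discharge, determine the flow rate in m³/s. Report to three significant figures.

Q ≈ 0.0215 m³/s

Swamee-Jain (Type II): Q = -0.965·√(gD⁵h_f/L)·ln[ε/(3.7D) + √(3.17ν²L/(gD³h_f))]
√(gD⁵h_f/L) = √(9.81·0.156⁵·16.9/2050) = 0.002733
ε/(3.7D) = 2.08×10^-4; √(3.17ν²L/(gD³h_f)) = 8.29×10^-5
Q = -0.965·0.002733·ln(2.908×10^-4) = 0.02148 m³/s
Check: V = 1.12 m/s, Re = 2.15×10^5, f = 0.02013, h_f = 17.0 m ≈ 16.9 m ✓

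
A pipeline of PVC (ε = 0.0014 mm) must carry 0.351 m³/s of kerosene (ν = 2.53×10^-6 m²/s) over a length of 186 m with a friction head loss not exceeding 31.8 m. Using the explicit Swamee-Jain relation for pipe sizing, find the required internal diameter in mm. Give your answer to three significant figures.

Swamee-Jain (Type III): D = 0.66·[ε^1.25·(LQ²/(gh_f))^4.75 + ν·Q^9.4·(L/(gh_f))^5.2]^0.04
LQ²/(gh_f) = 0.07346; L/(gh_f) = 0.5962
Term 1 = ε^1.25·(…)^4.75 = 1.98×10^-13; Term 2 = ν·Q^9.4·(…)^5.2 = 9.14×10^-12
D = 0.66·(1.98×10^-13 + 9.14×10^-12)^0.04 = 0.2390 m = 239 mm
Check: V = 7.83 m/s, Re = 7.39×10^5, f = 0.01234, h_f = 30.0 m ≈ 31.8 m ✓

D ≈ 239 mm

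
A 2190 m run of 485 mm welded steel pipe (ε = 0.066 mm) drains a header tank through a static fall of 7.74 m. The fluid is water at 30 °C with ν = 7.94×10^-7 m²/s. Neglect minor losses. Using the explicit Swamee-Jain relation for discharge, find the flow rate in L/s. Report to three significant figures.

Q ≈ 287 L/s

Swamee-Jain (Type II): Q = -0.965·√(gD⁵h_f/L)·ln[ε/(3.7D) + √(3.17ν²L/(gD³h_f))]
√(gD⁵h_f/L) = √(9.81·0.485⁵·7.74/2190) = 0.03050
ε/(3.7D) = 3.68×10^-5; √(3.17ν²L/(gD³h_f)) = 2.25×10^-5
Q = -0.965·0.03050·ln(5.926×10^-5) = 0.2865 m³/s
Check: V = 1.55 m/s, Re = 9.47×10^5, f = 0.01406, h_f = 7.78 m ≈ 7.74 m ✓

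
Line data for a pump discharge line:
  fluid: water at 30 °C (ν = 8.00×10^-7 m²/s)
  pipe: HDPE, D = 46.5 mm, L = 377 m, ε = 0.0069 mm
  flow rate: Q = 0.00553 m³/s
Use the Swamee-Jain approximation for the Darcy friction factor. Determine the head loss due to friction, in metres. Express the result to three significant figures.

h_f ≈ 74.0 m

V = 4Q/(πD²) = 4·0.00553/(π·0.0465²) = 3.256 m/s
Re = VD/ν = 3.256·0.0465/8.00×10^-7 = 1.89×10^5 → turbulent
ε/D = 0.0069/46.5 = 1.48×10^-4
Swamee-Jain: f = 0.01689
h_f = f(L/D)V²/(2g) = 0.01689·(377/0.0465)·3.256²/(2·9.81) = 74.03 m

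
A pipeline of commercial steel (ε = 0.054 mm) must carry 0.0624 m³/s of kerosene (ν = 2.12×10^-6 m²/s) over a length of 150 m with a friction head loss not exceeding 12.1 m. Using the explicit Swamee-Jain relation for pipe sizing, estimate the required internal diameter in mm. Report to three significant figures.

Swamee-Jain (Type III): D = 0.66·[ε^1.25·(LQ²/(gh_f))^4.75 + ν·Q^9.4·(L/(gh_f))^5.2]^0.04
LQ²/(gh_f) = 0.004920; L/(gh_f) = 1.264
Term 1 = ε^1.25·(…)^4.75 = 5.04×10^-17; Term 2 = ν·Q^9.4·(…)^5.2 = 3.39×10^-17
D = 0.66·(5.04×10^-17 + 3.39×10^-17)^0.04 = 0.1502 m = 150 mm
Check: V = 3.52 m/s, Re = 2.50×10^5, f = 0.01776, h_f = 11.2 m ≈ 12.1 m ✓

D ≈ 150 mm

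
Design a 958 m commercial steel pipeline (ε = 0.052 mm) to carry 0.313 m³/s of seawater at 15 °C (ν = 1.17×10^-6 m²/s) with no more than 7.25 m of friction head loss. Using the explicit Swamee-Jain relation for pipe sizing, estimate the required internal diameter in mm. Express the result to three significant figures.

Swamee-Jain (Type III): D = 0.66·[ε^1.25·(LQ²/(gh_f))^4.75 + ν·Q^9.4·(L/(gh_f))^5.2]^0.04
LQ²/(gh_f) = 1.320; L/(gh_f) = 13.47
Term 1 = ε^1.25·(…)^4.75 = 1.65×10^-5; Term 2 = ν·Q^9.4·(…)^5.2 = 1.58×10^-5
D = 0.66·(1.65×10^-5 + 1.58×10^-5)^0.04 = 0.4364 m = 436 mm
Check: V = 2.09 m/s, Re = 7.80×10^5, f = 0.01406, h_f = 6.89 m ≈ 7.25 m ✓

D ≈ 436 mm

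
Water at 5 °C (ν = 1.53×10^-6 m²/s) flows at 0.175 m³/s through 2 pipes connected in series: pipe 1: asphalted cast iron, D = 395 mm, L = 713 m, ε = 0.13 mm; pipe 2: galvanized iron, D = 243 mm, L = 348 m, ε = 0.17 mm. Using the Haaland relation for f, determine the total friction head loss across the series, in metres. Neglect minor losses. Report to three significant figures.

Pipe 1: V = 1.428 m/s, Re = 3.69×10^5, ε/D = 3.29×10^-4, f = 0.01672, h_1 = f(L/D)V²/2g = 3.138 m
Pipe 2: V = 3.773 m/s, Re = 5.99×10^5, ε/D = 7.00×10^-4, f = 0.01863, h_2 = f(L/D)V²/2g = 19.37 m
Series → Q common, losses add: H = Σh = 22.50 m

H ≈ 22.5 m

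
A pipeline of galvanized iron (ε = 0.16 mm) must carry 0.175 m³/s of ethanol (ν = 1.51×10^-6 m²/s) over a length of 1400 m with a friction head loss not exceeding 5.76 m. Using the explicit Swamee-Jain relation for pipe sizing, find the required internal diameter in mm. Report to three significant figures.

Swamee-Jain (Type III): D = 0.66·[ε^1.25·(LQ²/(gh_f))^4.75 + ν·Q^9.4·(L/(gh_f))^5.2]^0.04
LQ²/(gh_f) = 0.7588; L/(gh_f) = 24.78
Term 1 = ε^1.25·(…)^4.75 = 4.85×10^-6; Term 2 = ν·Q^9.4·(…)^5.2 = 2.05×10^-6
D = 0.66·(4.85×10^-6 + 2.05×10^-6)^0.04 = 0.4103 m = 410 mm
Check: V = 1.32 m/s, Re = 3.60×10^5, f = 0.01742, h_f = 5.31 m ≈ 5.76 m ✓

D ≈ 410 mm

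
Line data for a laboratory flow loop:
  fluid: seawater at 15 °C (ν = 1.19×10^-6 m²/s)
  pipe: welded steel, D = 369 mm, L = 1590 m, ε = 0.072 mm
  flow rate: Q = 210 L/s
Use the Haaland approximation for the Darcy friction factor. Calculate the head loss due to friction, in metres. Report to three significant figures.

h_f ≈ 12.7 m

V = 4Q/(πD²) = 4·0.210/(π·0.369²) = 1.964 m/s
Re = VD/ν = 1.964·0.369/1.19×10^-6 = 6.09×10^5 → turbulent
ε/D = 0.072/369 = 1.95×10^-4
Haaland: f = 0.01501
h_f = f(L/D)V²/(2g) = 0.01501·(1590/0.369)·1.964²/(2·9.81) = 12.71 m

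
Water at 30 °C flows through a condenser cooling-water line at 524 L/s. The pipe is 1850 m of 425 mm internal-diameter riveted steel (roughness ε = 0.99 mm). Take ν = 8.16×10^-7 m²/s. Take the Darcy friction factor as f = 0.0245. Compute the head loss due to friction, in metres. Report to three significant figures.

V = 4Q/(πD²) = 4·0.524/(π·0.425²) = 3.694 m/s
h_f = f(L/D)V²/(2g) = 0.02450·(1850/0.425)·3.694²/(2·9.81) = 74.16 m

h_f ≈ 74.2 m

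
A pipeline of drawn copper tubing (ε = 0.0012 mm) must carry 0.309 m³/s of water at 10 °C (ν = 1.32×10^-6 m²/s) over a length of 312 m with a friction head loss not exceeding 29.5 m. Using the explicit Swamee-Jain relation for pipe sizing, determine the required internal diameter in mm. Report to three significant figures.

Swamee-Jain (Type III): D = 0.66·[ε^1.25·(LQ²/(gh_f))^4.75 + ν·Q^9.4·(L/(gh_f))^5.2]^0.04
LQ²/(gh_f) = 0.1029; L/(gh_f) = 1.078
Term 1 = ε^1.25·(…)^4.75 = 8.10×10^-13; Term 2 = ν·Q^9.4·(…)^5.2 = 3.13×10^-11
D = 0.66·(8.10×10^-13 + 3.13×10^-11)^0.04 = 0.2511 m = 251 mm
Check: V = 6.24 m/s, Re = 1.19×10^6, f = 0.01141, h_f = 28.1 m ≈ 29.5 m ✓

D ≈ 251 mm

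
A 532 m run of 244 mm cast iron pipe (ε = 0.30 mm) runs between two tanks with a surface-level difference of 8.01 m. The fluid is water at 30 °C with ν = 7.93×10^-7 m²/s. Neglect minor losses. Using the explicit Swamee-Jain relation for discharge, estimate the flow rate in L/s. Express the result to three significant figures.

Swamee-Jain (Type II): Q = -0.965·√(gD⁵h_f/L)·ln[ε/(3.7D) + √(3.17ν²L/(gD³h_f))]
√(gD⁵h_f/L) = √(9.81·0.244⁵·8.01/532) = 0.01130
ε/(3.7D) = 3.32×10^-4; √(3.17ν²L/(gD³h_f)) = 3.05×10^-5
Q = -0.965·0.01130·ln(3.628×10^-4) = 0.08640 m³/s
Check: V = 1.85 m/s, Re = 5.69×10^5, f = 0.02123, h_f = 8.06 m ≈ 8.01 m ✓

Q ≈ 86.4 L/s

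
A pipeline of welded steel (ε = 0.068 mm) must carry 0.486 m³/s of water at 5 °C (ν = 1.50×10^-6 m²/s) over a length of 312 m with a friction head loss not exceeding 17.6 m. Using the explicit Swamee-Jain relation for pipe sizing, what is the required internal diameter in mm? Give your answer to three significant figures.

D ≈ 352 mm

Swamee-Jain (Type III): D = 0.66·[ε^1.25·(LQ²/(gh_f))^4.75 + ν·Q^9.4·(L/(gh_f))^5.2]^0.04
LQ²/(gh_f) = 0.4268; L/(gh_f) = 1.807
Term 1 = ε^1.25·(…)^4.75 = 1.08×10^-7; Term 2 = ν·Q^9.4·(…)^5.2 = 3.69×10^-8
D = 0.66·(1.08×10^-7 + 3.69×10^-8)^0.04 = 0.3516 m = 352 mm
Check: V = 5.01 m/s, Re = 1.17×10^6, f = 0.01457, h_f = 16.5 m ≈ 17.6 m ✓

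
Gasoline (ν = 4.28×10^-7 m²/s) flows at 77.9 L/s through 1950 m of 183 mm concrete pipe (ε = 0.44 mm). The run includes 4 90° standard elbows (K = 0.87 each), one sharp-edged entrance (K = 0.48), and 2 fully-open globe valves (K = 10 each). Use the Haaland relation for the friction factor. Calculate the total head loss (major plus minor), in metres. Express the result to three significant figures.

H_L ≈ 129 m

V = 4Q/(πD²) = 2.962 m/s; V²/2g = 0.4471 m
Re = 1.27×10^6, ε/D = 0.00240 → f = 0.02477 (Haaland)
Major: h_f = f(L/D)·V²/2g = 0.02477·10656·0.4471 = 118.0 m
Minor: ΣK = 24.0; h_m = ΣK·V²/2g = 10.71 m
Total H_L = 118.0 + 10.71 = 128.7 m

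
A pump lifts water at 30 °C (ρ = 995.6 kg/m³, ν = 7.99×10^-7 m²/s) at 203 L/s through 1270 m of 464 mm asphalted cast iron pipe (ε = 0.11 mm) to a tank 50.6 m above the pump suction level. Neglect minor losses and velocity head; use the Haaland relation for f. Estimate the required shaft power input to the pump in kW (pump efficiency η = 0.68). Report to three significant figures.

P_shaft ≈ 156 kW

V = 4Q/(πD²) = 1.201 m/s; Re = 6.97×10^5; ε/D = 2.37×10^-4; f = 0.01528
h_f = f(L/D)V²/2g = 3.072 m
Total head H = z + h_f = 50.6 + 3.072 = 53.67 m
P_hyd = ρgQH = 995.6·9.81·0.203·53.67 = 106.4 kW
P_shaft = P_hyd/η = 106.4/0.68 = 156.5 kW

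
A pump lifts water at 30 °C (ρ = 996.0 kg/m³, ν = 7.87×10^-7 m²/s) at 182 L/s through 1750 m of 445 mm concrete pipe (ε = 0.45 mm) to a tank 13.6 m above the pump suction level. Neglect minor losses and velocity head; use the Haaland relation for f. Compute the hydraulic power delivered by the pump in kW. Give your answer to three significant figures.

P_hyd ≈ 34.0 kW

V = 4Q/(πD²) = 1.170 m/s; Re = 6.62×10^5; ε/D = 0.00101; f = 0.02012
h_f = f(L/D)V²/2g = 5.523 m
Total head H = z + h_f = 13.6 + 5.523 = 19.12 m
P_hyd = ρgQH = 996.0·9.81·0.182·19.12 = 34.01 kW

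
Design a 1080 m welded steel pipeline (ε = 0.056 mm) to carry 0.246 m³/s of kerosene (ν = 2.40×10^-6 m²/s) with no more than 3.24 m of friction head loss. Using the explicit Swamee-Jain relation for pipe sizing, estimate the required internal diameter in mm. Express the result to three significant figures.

Swamee-Jain (Type III): D = 0.66·[ε^1.25·(LQ²/(gh_f))^4.75 + ν·Q^9.4·(L/(gh_f))^5.2]^0.04
LQ²/(gh_f) = 2.056; L/(gh_f) = 33.98
Term 1 = ε^1.25·(…)^4.75 = 1.49×10^-4; Term 2 = ν·Q^9.4·(…)^5.2 = 4.14×10^-4
D = 0.66·(1.49×10^-4 + 4.14×10^-4)^0.04 = 0.4893 m = 489 mm
Check: V = 1.31 m/s, Re = 2.67×10^5, f = 0.01582, h_f = 3.05 m ≈ 3.24 m ✓

D ≈ 489 mm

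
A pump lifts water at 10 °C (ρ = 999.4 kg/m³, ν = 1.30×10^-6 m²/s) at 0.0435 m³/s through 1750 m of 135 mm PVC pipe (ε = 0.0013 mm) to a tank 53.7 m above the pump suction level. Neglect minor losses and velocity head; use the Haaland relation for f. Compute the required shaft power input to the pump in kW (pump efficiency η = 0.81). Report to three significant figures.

P_shaft ≈ 74.2 kW

V = 4Q/(πD²) = 3.039 m/s; Re = 3.16×10^5; ε/D = 9.63×10^-6; f = 0.01429
h_f = f(L/D)V²/2g = 87.18 m
Total head H = z + h_f = 53.7 + 87.18 = 140.9 m
P_hyd = ρgQH = 999.4·9.81·0.0435·140.9 = 60.08 kW
P_shaft = P_hyd/η = 60.08/0.81 = 74.18 kW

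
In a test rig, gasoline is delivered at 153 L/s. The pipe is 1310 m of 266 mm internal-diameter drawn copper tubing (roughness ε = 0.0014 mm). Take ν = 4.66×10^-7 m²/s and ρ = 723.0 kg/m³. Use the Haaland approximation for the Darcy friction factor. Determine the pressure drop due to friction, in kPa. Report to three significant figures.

V = 4Q/(πD²) = 4·0.153/(π·0.266²) = 2.753 m/s
Re = VD/ν = 2.753·0.266/4.66×10^-7 = 1.57×10^6 → turbulent
ε/D = 0.0014/266 = 5.26×10^-6
Haaland: f = 0.01088
h_f = f(L/D)V²/(2g) = 0.01088·(1310/0.266)·2.753²/(2·9.81) = 20.70 m
Δp = ρg·h_f = 723.0·9.81·20.70 = 146.8 kPa

Δp ≈ 147 kPa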